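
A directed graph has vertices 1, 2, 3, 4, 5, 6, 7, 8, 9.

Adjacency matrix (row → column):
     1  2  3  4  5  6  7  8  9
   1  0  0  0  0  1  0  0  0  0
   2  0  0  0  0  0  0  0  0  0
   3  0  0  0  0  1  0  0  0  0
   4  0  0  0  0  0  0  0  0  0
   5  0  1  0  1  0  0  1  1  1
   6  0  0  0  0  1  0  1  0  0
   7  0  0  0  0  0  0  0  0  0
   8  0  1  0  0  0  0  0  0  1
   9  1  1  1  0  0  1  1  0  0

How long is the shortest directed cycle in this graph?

For each vertex v, BFS finds the shortest path from v back to v.
The shortest such closed walk is 5 → 9 → 6 → 5, length 3.

3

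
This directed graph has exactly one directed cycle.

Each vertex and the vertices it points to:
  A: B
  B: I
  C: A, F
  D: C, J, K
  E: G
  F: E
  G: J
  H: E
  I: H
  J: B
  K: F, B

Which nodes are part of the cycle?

DFS with gray/black marking from B:
B gray
  I gray
    H gray
      E gray
        G gray
          J gray
            J→B: B is gray → back edge
Back edge closes the cycle B → I → H → E → G → J → B; its vertices are {B, E, G, H, I, J}.

B, E, G, H, I, J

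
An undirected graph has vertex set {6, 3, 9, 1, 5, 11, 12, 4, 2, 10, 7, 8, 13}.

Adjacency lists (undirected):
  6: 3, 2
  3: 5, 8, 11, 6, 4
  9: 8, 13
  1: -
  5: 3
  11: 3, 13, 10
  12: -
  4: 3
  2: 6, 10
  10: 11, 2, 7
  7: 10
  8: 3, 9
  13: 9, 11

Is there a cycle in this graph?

DFS, tracking each vertex's parent; an edge to a visited non-parent vertex closes a cycle.
Start from 9:
visit 9 (parent –)
  visit 8 (parent 9)
    visit 3 (parent 8)
      visit 5 (parent 3)
        5–3: parent, skip
      3–8: parent, skip
      visit 11 (parent 3)
        11–3: parent, skip
        visit 13 (parent 11)
          13–9: 9 visited and ≠ parent → cycle
Cycle: 9 – 8 – 3 – 11 – 13 – 9.

Yes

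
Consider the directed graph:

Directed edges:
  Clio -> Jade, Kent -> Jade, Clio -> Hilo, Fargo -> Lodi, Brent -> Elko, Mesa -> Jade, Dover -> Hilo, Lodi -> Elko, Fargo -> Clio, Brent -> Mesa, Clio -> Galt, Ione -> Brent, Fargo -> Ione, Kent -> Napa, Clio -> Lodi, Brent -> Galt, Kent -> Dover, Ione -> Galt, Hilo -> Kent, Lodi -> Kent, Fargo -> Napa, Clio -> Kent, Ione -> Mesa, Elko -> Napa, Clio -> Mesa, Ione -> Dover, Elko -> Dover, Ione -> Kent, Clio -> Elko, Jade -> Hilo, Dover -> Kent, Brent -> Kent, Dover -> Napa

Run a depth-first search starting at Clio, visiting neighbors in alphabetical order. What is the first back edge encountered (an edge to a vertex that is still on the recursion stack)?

Kent->Dover

DFS from Clio (visiting neighbors in alphabetical order); mark gray on enter, black on exit:
Clio gray
  Elko gray
    Dover gray
      Hilo gray
        Kent gray
          Kent→Dover: Dover is gray → back edge
First back edge: Kent → Dover.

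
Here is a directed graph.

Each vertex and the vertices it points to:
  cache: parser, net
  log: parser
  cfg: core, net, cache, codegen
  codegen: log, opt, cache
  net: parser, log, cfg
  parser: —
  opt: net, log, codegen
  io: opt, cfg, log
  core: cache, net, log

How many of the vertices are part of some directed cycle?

6

A vertex is on a directed cycle iff it belongs to a strongly connected component of size ≥ 2 (or has a self-loop).
The vertices on cycles are {cfg, net, opt, core, cache, codegen} — 6 in total.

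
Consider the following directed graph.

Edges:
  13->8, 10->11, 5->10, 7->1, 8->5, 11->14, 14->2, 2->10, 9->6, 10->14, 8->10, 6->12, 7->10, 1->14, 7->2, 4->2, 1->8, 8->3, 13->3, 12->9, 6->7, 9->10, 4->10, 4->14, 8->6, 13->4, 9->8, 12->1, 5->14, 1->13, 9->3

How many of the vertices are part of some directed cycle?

A vertex is on a directed cycle iff it belongs to a strongly connected component of size ≥ 2 (or has a self-loop).
The vertices on cycles are {1, 2, 6, 7, 8, 9, 10, 11, 12, 13, 14} — 11 in total.

11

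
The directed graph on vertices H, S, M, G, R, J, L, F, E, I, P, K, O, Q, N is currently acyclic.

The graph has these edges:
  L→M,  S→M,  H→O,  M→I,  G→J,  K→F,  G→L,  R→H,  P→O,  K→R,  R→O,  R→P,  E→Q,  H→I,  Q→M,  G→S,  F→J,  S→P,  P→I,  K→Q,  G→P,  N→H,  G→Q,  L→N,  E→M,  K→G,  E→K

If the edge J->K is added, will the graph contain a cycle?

Adding J→K creates a cycle iff K can already reach J.
Path from K: K → G → J.
So K → … → J → K is a cycle.

Yes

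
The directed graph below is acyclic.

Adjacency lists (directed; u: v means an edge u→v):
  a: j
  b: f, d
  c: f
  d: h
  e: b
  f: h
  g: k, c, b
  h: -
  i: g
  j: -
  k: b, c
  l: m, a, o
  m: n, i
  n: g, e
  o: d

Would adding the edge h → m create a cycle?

Adding h→m creates a cycle iff m can already reach h.
Path from m: m → i → g → b → f → h.
So m → … → h → m is a cycle.

Yes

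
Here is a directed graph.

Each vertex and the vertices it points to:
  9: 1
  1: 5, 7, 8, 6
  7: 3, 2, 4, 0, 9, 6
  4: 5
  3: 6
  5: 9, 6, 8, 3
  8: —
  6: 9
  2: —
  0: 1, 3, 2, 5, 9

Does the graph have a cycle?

Yes

DFS with white/gray/black marking, starting from 0:
0 gray
  1 gray
    5 gray
      9 gray
        9→1: 1 is gray → back edge
Back edge found, so a cycle exists: 1 → 5 → 9 → 1.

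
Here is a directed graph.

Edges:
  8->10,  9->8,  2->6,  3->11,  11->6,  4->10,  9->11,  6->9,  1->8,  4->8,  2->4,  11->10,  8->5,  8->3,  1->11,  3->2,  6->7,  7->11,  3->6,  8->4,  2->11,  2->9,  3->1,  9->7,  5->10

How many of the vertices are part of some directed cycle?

9

A vertex is on a directed cycle iff it belongs to a strongly connected component of size ≥ 2 (or has a self-loop).
The vertices on cycles are {1, 2, 3, 4, 6, 7, 8, 9, 11} — 9 in total.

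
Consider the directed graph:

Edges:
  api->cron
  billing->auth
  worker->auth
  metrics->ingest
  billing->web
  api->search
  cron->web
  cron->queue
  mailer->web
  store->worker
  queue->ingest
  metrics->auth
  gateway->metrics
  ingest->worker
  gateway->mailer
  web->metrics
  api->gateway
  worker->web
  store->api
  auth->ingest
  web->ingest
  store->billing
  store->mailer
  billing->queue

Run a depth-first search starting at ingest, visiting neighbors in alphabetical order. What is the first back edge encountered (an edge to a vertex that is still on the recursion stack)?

auth->ingest

DFS from ingest (visiting neighbors in alphabetical order); mark gray on enter, black on exit:
ingest gray
  worker gray
    auth gray
      auth→ingest: ingest is gray → back edge
First back edge: auth → ingest.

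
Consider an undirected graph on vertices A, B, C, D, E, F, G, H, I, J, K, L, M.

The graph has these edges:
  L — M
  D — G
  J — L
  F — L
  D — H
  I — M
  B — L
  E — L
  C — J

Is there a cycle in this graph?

No

DFS, tracking each vertex's parent; an edge to a visited non-parent vertex closes a cycle.
Start from F:
visit F (parent –)
  visit L (parent F)
    visit M (parent L)
      visit I (parent M)
        I–M: parent, skip
      M–L: parent, skip
    visit E (parent L)
      E–L: parent, skip
    visit B (parent L)
      B–L: parent, skip
    L–F: parent, skip
    visit J (parent L)
      visit C (parent J)
        C–J: parent, skip
      J–L: parent, skip
visit A (parent –)
visit D (parent –)
  visit H (parent D)
    H–D: parent, skip
  visit G (parent D)
    G–D: parent, skip
visit K (parent –)
No non-parent visited neighbor found — the graph is a forest.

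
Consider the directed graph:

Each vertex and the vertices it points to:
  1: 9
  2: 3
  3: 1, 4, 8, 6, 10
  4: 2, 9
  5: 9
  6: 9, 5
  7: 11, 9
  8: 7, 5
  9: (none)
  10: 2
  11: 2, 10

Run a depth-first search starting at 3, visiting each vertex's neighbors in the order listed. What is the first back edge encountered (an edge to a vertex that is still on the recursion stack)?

DFS from 3 (visiting each vertex's neighbors in the order listed); mark gray on enter, black on exit:
3 gray
  1 gray
    9 gray
    9 black
  1 black
  4 gray
    2 gray
      2→3: 3 is gray → back edge
First back edge: 2 → 3.

2→3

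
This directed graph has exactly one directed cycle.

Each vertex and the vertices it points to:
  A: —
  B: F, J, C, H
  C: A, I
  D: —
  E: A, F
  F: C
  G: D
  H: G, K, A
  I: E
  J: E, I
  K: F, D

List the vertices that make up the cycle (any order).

DFS with gray/black marking from C:
C gray
  A gray
  A black
  I gray
    E gray
      E→A: A black — skip
      F gray
        F→C: C is gray → back edge
Back edge closes the cycle C → I → E → F → C; its vertices are {C, E, F, I}.

C, E, F, I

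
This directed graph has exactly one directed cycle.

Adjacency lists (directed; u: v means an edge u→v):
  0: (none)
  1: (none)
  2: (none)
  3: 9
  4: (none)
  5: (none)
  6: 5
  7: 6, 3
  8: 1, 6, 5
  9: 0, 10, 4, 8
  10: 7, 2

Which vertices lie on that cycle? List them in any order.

3, 7, 9, 10

DFS with gray/black marking from 9:
9 gray
  0 gray
  0 black
  10 gray
    7 gray
      6 gray
        5 gray
        5 black
      6 black
      3 gray
        3→9: 9 is gray → back edge
Back edge closes the cycle 9 → 10 → 7 → 3 → 9; its vertices are {3, 7, 9, 10}.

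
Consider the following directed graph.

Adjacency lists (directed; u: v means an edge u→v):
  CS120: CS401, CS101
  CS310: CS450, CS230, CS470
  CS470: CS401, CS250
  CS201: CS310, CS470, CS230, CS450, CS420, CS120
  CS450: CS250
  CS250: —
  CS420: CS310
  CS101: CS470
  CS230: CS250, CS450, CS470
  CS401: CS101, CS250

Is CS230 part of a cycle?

CS230 lies on a cycle iff there is a path from CS230 back to itself.
Exploring from CS230, it never reaches itself; equivalently, its strongly connected component is a singleton.

No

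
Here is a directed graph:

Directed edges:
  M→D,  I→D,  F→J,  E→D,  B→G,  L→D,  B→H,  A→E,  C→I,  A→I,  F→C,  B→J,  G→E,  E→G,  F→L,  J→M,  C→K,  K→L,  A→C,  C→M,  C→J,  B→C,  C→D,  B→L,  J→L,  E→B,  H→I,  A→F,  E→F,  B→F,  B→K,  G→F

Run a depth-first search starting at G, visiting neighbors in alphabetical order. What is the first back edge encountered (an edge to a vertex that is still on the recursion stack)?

DFS from G (visiting neighbors in alphabetical order); mark gray on enter, black on exit:
G gray
  E gray
    B gray
      C gray
        D gray
        D black
        I gray
          I→D: D black — skip
        I black
        J gray
          L gray
            L→D: D black — skip
          L black
          M gray
            M→D: D black — skip
          M black
        J black
        K gray
          K→L: L black — skip
        K black
        C→M: M black — skip
      C black
      F gray
        F→C: C black — skip
        F→J: J black — skip
        F→L: L black — skip
      F black
      B→G: G is gray → back edge
First back edge: B → G.

B->G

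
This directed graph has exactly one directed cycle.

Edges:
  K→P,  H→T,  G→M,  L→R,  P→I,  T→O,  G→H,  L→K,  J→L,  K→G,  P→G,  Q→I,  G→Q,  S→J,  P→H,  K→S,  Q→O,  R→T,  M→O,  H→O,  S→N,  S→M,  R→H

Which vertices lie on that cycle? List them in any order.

DFS with gray/black marking from L:
L gray
  K gray
    P gray
      H gray
        T gray
          O gray
          O black
        T black
        H→O: O black — skip
      H black
      I gray
      I black
      G gray
        M gray
          M→O: O black — skip
        M black
        Q gray
          Q→O: O black — skip
          Q→I: I black — skip
        Q black
        G→H: H black — skip
      G black
    P black
    S gray
      J gray
        J→L: L is gray → back edge
Back edge closes the cycle L → K → S → J → L; its vertices are {J, K, L, S}.

J, K, L, S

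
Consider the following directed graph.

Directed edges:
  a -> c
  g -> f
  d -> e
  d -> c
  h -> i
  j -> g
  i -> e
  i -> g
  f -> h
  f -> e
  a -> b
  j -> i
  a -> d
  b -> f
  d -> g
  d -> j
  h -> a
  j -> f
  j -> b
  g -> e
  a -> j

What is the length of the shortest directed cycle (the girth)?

For each vertex v, BFS finds the shortest path from v back to v.
The shortest such closed walk is h → i → g → f → h, length 4.

4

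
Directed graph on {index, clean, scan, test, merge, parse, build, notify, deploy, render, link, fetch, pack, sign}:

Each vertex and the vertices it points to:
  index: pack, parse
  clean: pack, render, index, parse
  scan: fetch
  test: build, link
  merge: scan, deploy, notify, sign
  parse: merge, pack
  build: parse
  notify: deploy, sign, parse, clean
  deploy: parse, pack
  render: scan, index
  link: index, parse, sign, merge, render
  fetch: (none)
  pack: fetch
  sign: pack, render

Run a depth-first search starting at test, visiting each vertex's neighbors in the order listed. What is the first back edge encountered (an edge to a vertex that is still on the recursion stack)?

deploy->parse

DFS from test (visiting each vertex's neighbors in the order listed); mark gray on enter, black on exit:
test gray
  build gray
    parse gray
      merge gray
        scan gray
          fetch gray
          fetch black
        scan black
        deploy gray
          deploy→parse: parse is gray → back edge
First back edge: deploy → parse.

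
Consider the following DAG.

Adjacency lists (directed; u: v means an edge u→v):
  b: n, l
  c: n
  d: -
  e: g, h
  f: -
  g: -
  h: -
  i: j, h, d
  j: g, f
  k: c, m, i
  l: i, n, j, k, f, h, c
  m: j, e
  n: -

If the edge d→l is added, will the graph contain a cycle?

Yes

Adding d→l creates a cycle iff l can already reach d.
Path from l: l → i → d.
So l → … → d → l is a cycle.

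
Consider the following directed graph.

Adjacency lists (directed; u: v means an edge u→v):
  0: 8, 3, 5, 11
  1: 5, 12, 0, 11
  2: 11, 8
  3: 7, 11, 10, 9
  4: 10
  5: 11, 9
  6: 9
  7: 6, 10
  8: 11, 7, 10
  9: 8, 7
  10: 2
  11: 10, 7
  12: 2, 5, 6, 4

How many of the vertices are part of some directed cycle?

7

A vertex is on a directed cycle iff it belongs to a strongly connected component of size ≥ 2 (or has a self-loop).
The vertices on cycles are {2, 6, 7, 8, 9, 10, 11} — 7 in total.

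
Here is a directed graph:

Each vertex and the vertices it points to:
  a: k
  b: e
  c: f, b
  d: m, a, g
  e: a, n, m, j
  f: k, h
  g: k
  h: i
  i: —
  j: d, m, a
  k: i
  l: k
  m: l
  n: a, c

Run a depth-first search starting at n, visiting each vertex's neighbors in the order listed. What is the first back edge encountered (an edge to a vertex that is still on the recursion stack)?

e→n

DFS from n (visiting each vertex's neighbors in the order listed); mark gray on enter, black on exit:
n gray
  a gray
    k gray
      i gray
      i black
    k black
  a black
  c gray
    f gray
      f→k: k black — skip
      h gray
        h→i: i black — skip
      h black
    f black
    b gray
      e gray
        e→a: a black — skip
        e→n: n is gray → back edge
First back edge: e → n.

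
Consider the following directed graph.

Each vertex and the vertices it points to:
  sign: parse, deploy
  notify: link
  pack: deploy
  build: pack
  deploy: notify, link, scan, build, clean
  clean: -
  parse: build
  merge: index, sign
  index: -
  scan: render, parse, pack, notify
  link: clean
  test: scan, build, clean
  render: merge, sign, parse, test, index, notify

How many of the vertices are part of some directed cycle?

9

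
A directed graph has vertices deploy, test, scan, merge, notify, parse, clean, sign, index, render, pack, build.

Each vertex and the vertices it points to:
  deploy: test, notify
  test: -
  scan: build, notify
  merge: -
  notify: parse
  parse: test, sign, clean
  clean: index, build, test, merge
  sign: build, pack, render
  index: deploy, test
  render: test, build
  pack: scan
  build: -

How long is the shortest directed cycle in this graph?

For each vertex v, BFS finds the shortest path from v back to v.
The shortest such closed walk is parse → clean → index → deploy → notify → parse, length 5.

5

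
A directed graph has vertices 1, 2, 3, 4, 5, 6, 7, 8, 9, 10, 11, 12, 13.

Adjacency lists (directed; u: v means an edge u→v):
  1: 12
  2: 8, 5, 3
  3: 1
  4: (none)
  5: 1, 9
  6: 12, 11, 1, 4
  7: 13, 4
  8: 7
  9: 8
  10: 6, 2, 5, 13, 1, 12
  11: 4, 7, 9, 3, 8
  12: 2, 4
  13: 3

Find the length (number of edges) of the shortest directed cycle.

4

For each vertex v, BFS finds the shortest path from v back to v.
The shortest such closed walk is 2 → 5 → 1 → 12 → 2, length 4.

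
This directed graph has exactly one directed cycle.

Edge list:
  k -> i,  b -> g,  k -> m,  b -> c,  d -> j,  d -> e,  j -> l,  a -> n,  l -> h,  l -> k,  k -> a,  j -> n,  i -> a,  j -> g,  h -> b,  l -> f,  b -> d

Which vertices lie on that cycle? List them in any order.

b, d, h, j, l

DFS with gray/black marking from l:
l gray
  k gray
    a gray
      n gray
      n black
    a black
    m gray
    m black
    i gray
      i→a: a black — skip
    i black
  k black
  h gray
    b gray
      d gray
        j gray
          j→l: l is gray → back edge
Back edge closes the cycle l → h → b → d → j → l; its vertices are {b, d, h, j, l}.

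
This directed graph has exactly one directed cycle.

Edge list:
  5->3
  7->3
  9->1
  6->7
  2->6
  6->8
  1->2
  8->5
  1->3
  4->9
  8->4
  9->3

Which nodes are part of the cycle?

DFS with gray/black marking from 6:
6 gray
  7 gray
    3 gray
    3 black
  7 black
  8 gray
    5 gray
      5→3: 3 black — skip
    5 black
    4 gray
      9 gray
        1 gray
          2 gray
            2→6: 6 is gray → back edge
Back edge closes the cycle 6 → 8 → 4 → 9 → 1 → 2 → 6; its vertices are {1, 2, 4, 6, 8, 9}.

1, 2, 4, 6, 8, 9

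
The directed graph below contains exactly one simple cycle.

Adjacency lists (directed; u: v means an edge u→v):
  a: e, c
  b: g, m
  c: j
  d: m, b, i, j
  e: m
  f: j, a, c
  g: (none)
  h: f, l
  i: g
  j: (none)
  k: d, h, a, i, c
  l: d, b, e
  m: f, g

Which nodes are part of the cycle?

a, e, f, m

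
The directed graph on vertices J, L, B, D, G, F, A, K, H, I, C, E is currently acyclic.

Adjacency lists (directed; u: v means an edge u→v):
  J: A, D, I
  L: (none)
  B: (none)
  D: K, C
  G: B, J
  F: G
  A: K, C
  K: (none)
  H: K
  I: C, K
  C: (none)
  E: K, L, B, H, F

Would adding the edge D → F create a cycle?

Adding D→F creates a cycle iff F can already reach D.
Path from F: F → G → J → D.
So F → … → D → F is a cycle.

Yes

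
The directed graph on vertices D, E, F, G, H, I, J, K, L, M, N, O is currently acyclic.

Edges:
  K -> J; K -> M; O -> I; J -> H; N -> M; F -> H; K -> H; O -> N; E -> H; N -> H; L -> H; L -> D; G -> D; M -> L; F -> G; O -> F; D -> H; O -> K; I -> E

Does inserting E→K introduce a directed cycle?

No

Adding E→K creates a cycle iff K can already reach E.
Explore from K: no path reaches E. The graph stays acyclic.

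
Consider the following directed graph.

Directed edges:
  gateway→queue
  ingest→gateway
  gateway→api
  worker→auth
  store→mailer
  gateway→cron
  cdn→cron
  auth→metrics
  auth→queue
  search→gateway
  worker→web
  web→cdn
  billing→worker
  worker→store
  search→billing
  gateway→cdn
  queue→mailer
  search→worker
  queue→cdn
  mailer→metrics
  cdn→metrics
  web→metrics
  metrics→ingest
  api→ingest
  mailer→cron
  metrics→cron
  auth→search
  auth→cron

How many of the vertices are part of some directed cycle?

A vertex is on a directed cycle iff it belongs to a strongly connected component of size ≥ 2 (or has a self-loop).
The vertices on cycles are {api, cdn, auth, queue, ingest, mailer, search, worker, billing, gateway, metrics} — 11 in total.

11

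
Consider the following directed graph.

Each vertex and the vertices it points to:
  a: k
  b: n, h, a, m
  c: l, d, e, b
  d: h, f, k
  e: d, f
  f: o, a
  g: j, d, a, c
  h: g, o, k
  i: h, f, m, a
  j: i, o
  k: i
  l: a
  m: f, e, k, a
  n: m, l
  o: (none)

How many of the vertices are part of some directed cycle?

14

A vertex is on a directed cycle iff it belongs to a strongly connected component of size ≥ 2 (or has a self-loop).
The vertices on cycles are {a, b, c, d, e, f, g, h, i, j, k, l, m, n} — 14 in total.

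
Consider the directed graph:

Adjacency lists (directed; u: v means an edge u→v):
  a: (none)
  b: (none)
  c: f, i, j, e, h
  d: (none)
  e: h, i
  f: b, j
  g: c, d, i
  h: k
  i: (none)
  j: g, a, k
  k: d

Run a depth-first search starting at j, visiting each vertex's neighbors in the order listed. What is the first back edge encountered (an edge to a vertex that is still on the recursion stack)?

f→j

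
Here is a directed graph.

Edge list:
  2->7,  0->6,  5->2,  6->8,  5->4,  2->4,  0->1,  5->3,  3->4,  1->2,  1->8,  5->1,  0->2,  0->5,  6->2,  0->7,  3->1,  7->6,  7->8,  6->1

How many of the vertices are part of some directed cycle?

A vertex is on a directed cycle iff it belongs to a strongly connected component of size ≥ 2 (or has a self-loop).
The vertices on cycles are {1, 2, 6, 7} — 4 in total.

4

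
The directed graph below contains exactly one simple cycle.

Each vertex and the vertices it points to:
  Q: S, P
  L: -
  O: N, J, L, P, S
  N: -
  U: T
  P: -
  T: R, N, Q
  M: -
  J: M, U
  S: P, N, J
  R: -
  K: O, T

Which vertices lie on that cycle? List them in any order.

DFS with gray/black marking from J:
J gray
  M gray
  M black
  U gray
    T gray
      R gray
      R black
      N gray
      N black
      Q gray
        S gray
          P gray
          P black
          S→N: N black — skip
          S→J: J is gray → back edge
Back edge closes the cycle J → U → T → Q → S → J; its vertices are {J, Q, S, T, U}.

J, Q, S, T, U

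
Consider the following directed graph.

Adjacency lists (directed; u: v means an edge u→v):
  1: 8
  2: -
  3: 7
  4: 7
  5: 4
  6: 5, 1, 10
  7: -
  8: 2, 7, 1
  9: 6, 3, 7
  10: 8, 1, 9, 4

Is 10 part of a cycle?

10 is on a cycle iff 10 can reach itself via ≥1 edge.
10 → 9 → 6 → 10 — yes.

Yes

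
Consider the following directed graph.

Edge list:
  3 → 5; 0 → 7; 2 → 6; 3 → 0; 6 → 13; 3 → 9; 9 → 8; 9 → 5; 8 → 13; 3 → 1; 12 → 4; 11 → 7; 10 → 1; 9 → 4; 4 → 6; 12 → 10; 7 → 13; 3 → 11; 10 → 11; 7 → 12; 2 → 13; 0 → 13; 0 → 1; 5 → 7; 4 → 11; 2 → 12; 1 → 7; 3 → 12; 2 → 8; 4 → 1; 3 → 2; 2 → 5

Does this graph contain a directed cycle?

DFS with white/gray/black marking, starting from 12:
12 gray
  10 gray
    11 gray
      7 gray
        7→12: 12 is gray → back edge
Back edge found, so a cycle exists: 12 → 10 → 11 → 7 → 12.

Yes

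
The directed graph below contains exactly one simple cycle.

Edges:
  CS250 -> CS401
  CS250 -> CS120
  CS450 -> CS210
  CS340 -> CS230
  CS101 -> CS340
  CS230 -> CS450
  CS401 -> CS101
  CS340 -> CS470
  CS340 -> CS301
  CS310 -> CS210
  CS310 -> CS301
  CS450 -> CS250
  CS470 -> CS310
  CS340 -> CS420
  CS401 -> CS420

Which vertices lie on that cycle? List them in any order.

CS101, CS230, CS250, CS340, CS401, CS450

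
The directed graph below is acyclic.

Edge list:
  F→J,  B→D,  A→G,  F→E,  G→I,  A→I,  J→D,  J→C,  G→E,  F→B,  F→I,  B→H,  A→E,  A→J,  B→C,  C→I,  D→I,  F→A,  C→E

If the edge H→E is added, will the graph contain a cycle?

No

Adding H→E creates a cycle iff E can already reach H.
Explore from E: no path reaches H. The graph stays acyclic.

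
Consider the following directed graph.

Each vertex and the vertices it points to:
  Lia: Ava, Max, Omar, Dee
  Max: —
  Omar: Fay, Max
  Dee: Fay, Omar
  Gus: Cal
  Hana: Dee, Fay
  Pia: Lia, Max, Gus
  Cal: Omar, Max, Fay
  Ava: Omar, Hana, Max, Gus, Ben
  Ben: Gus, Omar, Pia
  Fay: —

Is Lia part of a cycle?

Lia is on a cycle iff Lia can reach itself via ≥1 edge.
Lia → Ava → Ben → Pia → Lia — yes.

Yes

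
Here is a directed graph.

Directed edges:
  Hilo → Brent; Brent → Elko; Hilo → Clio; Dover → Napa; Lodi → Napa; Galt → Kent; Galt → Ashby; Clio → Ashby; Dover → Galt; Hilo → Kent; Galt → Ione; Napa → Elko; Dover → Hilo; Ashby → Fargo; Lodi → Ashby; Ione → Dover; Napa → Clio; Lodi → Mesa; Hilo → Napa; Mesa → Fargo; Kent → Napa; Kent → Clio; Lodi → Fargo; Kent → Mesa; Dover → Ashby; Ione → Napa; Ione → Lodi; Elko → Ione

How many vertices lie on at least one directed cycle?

9

A vertex is on a directed cycle iff it belongs to a strongly connected component of size ≥ 2 (or has a self-loop).
The vertices on cycles are {Elko, Galt, Hilo, Ione, Kent, Lodi, Napa, Brent, Dover} — 9 in total.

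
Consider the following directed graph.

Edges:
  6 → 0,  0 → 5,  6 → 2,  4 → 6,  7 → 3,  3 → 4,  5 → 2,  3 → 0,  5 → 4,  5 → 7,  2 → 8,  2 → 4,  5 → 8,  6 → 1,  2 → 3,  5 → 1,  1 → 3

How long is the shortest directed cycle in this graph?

3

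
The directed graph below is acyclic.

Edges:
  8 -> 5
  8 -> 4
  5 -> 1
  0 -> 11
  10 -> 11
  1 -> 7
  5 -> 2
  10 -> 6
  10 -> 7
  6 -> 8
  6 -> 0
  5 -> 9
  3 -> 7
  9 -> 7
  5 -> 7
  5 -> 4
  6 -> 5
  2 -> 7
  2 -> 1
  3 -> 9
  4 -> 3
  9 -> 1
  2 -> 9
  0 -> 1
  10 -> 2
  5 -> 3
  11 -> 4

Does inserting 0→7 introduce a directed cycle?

Adding 0→7 creates a cycle iff 7 can already reach 0.
Explore from 7: no path reaches 0. The graph stays acyclic.

No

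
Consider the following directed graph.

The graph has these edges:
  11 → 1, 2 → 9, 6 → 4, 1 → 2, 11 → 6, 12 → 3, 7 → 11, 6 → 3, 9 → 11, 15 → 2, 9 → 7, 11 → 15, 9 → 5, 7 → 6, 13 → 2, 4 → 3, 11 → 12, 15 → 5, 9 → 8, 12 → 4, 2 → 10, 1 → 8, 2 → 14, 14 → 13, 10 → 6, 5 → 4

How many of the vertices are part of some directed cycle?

A vertex is on a directed cycle iff it belongs to a strongly connected component of size ≥ 2 (or has a self-loop).
The vertices on cycles are {1, 2, 7, 9, 11, 13, 14, 15} — 8 in total.

8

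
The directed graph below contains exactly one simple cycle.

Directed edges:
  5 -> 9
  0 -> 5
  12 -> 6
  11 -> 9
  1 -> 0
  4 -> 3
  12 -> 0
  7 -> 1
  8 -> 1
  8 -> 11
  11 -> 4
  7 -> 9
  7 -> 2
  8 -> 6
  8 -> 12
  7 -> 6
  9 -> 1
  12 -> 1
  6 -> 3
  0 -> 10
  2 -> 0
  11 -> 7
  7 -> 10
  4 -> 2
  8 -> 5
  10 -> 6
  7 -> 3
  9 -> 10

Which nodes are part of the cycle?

0, 1, 5, 9

DFS with gray/black marking from 5:
5 gray
  9 gray
    1 gray
      0 gray
        10 gray
          6 gray
            3 gray
            3 black
          6 black
        10 black
        0→5: 5 is gray → back edge
Back edge closes the cycle 5 → 9 → 1 → 0 → 5; its vertices are {0, 1, 5, 9}.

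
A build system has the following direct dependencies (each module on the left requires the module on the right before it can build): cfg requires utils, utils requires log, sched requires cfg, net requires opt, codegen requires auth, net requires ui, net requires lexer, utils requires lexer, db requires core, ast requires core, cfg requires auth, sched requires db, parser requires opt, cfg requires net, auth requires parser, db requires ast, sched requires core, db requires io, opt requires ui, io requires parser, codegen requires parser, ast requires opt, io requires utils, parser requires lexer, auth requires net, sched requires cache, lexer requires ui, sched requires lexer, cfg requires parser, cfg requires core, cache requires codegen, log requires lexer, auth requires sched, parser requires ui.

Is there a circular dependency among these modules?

DFS with white/gray/black marking, starting from db:
db gray
  core gray
  core black
  io gray
    utils gray
      log gray
        lexer gray
          ui gray
          ui black
        lexer black
      log black
      utils→lexer: lexer black — skip
    utils black
    parser gray
      opt gray
        opt→ui: ui black — skip
      opt black
      parser→ui: ui black — skip
      parser→lexer: lexer black — skip
    parser black
  io black
  ast gray
    ast→core: core black — skip
    ast→opt: opt black — skip
  ast black
db black
cfg gray
  cfg→parser: parser black — skip
  cfg→utils: utils black — skip
  net gray
    net→ui: ui black — skip
    net→lexer: lexer black — skip
    net→opt: opt black — skip
  net black
  auth gray
    auth→net: net black — skip
    auth→parser: parser black — skip
    sched gray
      sched→core: core black — skip
      cache gray
        codegen gray
          codegen→auth: auth is gray → back edge
Back edge found, so a cycle exists: auth → sched → cache → codegen → auth.

Yes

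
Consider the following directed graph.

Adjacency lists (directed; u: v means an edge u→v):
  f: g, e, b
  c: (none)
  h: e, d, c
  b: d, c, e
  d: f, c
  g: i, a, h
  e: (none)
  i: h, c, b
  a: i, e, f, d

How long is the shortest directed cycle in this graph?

3

For each vertex v, BFS finds the shortest path from v back to v.
The shortest such closed walk is g → a → f → g, length 3.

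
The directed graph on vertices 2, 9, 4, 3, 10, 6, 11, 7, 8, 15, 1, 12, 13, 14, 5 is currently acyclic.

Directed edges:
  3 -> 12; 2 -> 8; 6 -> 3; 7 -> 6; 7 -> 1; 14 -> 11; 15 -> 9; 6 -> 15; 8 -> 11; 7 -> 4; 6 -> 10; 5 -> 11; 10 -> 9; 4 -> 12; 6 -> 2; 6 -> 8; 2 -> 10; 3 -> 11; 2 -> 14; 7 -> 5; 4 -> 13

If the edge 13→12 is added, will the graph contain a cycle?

No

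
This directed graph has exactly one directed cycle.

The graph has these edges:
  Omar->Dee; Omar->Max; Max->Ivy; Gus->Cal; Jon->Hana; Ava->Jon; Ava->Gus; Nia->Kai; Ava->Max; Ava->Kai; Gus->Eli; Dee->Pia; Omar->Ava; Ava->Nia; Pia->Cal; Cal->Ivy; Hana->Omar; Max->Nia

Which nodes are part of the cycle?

Ava, Jon, Hana, Omar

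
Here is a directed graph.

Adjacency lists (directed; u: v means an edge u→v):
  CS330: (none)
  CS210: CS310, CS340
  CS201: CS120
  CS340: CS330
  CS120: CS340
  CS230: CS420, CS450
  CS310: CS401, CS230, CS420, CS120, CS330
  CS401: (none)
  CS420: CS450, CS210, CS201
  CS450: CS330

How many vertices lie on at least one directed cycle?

4

A vertex is on a directed cycle iff it belongs to a strongly connected component of size ≥ 2 (or has a self-loop).
The vertices on cycles are {CS210, CS230, CS310, CS420} — 4 in total.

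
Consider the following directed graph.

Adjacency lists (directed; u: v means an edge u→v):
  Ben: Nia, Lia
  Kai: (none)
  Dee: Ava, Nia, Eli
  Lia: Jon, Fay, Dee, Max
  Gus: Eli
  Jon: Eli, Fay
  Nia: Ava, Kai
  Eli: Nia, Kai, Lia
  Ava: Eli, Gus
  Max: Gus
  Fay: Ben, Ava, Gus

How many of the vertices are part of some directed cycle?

10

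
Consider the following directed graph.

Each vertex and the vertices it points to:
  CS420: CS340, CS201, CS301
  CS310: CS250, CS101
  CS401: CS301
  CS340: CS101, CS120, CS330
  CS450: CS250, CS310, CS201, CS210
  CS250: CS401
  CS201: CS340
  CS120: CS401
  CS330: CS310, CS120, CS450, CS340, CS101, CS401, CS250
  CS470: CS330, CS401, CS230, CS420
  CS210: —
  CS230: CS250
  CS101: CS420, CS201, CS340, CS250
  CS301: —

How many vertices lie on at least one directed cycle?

7

A vertex is on a directed cycle iff it belongs to a strongly connected component of size ≥ 2 (or has a self-loop).
The vertices on cycles are {CS101, CS201, CS310, CS330, CS340, CS420, CS450} — 7 in total.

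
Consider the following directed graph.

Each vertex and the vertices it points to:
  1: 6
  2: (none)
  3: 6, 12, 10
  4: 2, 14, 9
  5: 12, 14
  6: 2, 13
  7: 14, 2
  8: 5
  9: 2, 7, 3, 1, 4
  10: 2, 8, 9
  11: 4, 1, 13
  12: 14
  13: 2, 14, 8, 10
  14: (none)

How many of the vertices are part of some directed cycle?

7

A vertex is on a directed cycle iff it belongs to a strongly connected component of size ≥ 2 (or has a self-loop).
The vertices on cycles are {1, 3, 4, 6, 9, 10, 13} — 7 in total.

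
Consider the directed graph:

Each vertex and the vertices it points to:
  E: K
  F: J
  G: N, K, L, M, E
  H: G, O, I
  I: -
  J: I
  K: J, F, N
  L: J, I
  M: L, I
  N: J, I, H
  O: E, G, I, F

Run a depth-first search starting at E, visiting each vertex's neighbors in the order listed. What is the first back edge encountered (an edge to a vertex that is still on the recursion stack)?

DFS from E (visiting each vertex's neighbors in the order listed); mark gray on enter, black on exit:
E gray
  K gray
    J gray
      I gray
      I black
    J black
    F gray
      F→J: J black — skip
    F black
    N gray
      N→J: J black — skip
      N→I: I black — skip
      H gray
        G gray
          G→N: N is gray → back edge
First back edge: G → N.

G->N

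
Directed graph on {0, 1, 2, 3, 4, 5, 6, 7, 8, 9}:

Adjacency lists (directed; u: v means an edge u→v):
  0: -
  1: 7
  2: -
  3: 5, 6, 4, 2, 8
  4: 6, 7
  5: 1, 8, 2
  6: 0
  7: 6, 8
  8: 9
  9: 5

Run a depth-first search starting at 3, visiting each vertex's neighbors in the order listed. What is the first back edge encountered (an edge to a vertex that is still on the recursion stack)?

DFS from 3 (visiting each vertex's neighbors in the order listed); mark gray on enter, black on exit:
3 gray
  5 gray
    1 gray
      7 gray
        6 gray
          0 gray
          0 black
        6 black
        8 gray
          9 gray
            9→5: 5 is gray → back edge
First back edge: 9 → 5.

9→5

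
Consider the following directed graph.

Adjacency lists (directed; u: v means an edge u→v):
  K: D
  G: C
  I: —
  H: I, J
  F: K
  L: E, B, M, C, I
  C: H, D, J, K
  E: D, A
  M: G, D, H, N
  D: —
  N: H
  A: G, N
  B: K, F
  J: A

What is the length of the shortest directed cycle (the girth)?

4

For each vertex v, BFS finds the shortest path from v back to v.
The shortest such closed walk is C → J → A → G → C, length 4.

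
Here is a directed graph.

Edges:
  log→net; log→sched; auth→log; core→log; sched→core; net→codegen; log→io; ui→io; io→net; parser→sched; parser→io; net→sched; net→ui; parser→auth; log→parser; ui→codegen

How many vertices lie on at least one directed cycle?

8

A vertex is on a directed cycle iff it belongs to a strongly connected component of size ≥ 2 (or has a self-loop).
The vertices on cycles are {io, ui, log, net, auth, core, sched, parser} — 8 in total.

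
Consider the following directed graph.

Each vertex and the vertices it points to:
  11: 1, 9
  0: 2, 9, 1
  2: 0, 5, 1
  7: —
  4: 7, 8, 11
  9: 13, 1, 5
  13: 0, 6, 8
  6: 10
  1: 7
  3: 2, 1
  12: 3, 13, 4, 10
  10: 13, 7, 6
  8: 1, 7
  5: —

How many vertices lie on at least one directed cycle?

6

A vertex is on a directed cycle iff it belongs to a strongly connected component of size ≥ 2 (or has a self-loop).
The vertices on cycles are {0, 2, 6, 9, 10, 13} — 6 in total.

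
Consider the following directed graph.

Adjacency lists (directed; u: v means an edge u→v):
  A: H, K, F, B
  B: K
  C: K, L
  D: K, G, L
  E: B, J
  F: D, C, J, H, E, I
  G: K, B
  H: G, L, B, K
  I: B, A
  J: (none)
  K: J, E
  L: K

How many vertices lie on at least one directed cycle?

6

A vertex is on a directed cycle iff it belongs to a strongly connected component of size ≥ 2 (or has a self-loop).
The vertices on cycles are {A, B, E, F, I, K} — 6 in total.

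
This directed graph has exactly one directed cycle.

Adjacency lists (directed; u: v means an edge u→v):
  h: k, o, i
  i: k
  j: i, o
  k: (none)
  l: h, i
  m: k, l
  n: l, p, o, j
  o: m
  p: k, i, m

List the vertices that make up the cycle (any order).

h, l, m, o

DFS with gray/black marking from l:
l gray
  h gray
    k gray
    k black
    o gray
      m gray
        m→k: k black — skip
        m→l: l is gray → back edge
Back edge closes the cycle l → h → o → m → l; its vertices are {h, l, m, o}.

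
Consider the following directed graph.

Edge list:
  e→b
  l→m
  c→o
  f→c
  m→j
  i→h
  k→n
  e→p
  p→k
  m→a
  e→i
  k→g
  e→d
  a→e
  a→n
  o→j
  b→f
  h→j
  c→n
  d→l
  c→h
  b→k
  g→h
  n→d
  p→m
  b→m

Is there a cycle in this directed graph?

DFS with white/gray/black marking, starting from j:
j gray
j black
f gray
  c gray
    h gray
      h→j: j black — skip
    h black
    n gray
      d gray
        l gray
          m gray
            a gray
              a→n: n is gray → back edge
Back edge found, so a cycle exists: n → d → l → m → a → n.

Yes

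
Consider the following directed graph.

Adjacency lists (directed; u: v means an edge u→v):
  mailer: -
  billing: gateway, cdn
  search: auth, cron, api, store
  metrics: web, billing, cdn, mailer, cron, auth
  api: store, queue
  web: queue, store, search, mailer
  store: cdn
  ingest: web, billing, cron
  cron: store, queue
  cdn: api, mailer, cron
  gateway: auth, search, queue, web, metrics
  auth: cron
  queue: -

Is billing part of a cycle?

billing is on a cycle iff billing can reach itself via ≥1 edge.
billing → gateway → metrics → billing — yes.

Yes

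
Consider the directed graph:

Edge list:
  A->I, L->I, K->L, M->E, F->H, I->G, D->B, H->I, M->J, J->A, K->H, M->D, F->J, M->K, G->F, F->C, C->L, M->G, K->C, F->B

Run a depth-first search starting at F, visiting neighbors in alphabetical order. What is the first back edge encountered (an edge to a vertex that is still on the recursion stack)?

DFS from F (visiting neighbors in alphabetical order); mark gray on enter, black on exit:
F gray
  B gray
  B black
  C gray
    L gray
      I gray
        G gray
          G→F: F is gray → back edge
First back edge: G → F.

G→F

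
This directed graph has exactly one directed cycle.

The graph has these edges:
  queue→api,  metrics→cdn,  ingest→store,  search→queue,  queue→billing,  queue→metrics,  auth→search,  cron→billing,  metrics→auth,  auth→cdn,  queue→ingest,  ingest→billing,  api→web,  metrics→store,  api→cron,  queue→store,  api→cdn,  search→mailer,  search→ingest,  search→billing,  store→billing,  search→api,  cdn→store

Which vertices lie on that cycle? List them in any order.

DFS with gray/black marking from search:
search gray
  queue gray
    billing gray
    billing black
    ingest gray
      ingest→billing: billing black — skip
      store gray
        store→billing: billing black — skip
      store black
    ingest black
    metrics gray
      cdn gray
        cdn→store: store black — skip
      cdn black
      auth gray
        auth→cdn: cdn black — skip
        auth→search: search is gray → back edge
Back edge closes the cycle search → queue → metrics → auth → search; its vertices are {auth, queue, search, metrics}.

auth, queue, search, metrics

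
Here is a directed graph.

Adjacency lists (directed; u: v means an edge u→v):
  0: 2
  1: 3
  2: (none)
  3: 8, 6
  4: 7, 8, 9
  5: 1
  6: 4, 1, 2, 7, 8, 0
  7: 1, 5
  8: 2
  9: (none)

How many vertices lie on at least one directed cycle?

6

A vertex is on a directed cycle iff it belongs to a strongly connected component of size ≥ 2 (or has a self-loop).
The vertices on cycles are {1, 3, 4, 5, 6, 7} — 6 in total.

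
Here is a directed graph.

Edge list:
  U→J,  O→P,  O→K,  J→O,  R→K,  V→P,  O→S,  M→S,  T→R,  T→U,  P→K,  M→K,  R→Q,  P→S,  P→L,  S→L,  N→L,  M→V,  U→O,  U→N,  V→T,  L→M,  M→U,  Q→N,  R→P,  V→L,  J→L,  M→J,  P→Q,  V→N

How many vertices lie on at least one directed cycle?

12

A vertex is on a directed cycle iff it belongs to a strongly connected component of size ≥ 2 (or has a self-loop).
The vertices on cycles are {J, L, M, N, O, P, Q, R, S, T, U, V} — 12 in total.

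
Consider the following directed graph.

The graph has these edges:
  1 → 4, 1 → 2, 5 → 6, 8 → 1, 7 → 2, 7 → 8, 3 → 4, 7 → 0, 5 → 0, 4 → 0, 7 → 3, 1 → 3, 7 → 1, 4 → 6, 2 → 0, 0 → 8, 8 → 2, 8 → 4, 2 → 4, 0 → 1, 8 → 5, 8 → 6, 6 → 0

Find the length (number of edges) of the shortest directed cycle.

3

For each vertex v, BFS finds the shortest path from v back to v.
The shortest such closed walk is 8 → 5 → 0 → 8, length 3.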